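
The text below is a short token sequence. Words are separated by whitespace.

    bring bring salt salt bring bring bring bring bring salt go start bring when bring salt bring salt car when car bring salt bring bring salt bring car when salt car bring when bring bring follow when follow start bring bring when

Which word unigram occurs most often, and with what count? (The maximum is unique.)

Unigram frequencies (highest first):
  bring: 19
  salt: 8
  when: 6
  car: 4
  start: 2
  follow: 2
  … (1 more, each ≤ 1)

"bring", 19 times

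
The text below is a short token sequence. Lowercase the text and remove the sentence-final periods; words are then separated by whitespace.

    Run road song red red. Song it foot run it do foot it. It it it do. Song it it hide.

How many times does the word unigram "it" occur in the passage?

Scanning the 21 tokens for "it":
  position 7: it
  position 10: it
  position 13: it
  position 14: it
  position 15: it
  position 16: it
  position 19: it
  position 20: it

8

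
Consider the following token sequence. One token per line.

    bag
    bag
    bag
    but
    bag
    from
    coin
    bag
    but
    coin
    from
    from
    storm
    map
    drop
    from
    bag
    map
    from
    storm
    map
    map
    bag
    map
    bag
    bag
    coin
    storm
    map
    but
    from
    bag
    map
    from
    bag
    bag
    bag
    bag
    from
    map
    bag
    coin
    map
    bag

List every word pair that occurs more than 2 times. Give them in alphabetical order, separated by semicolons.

Bigram counts meeting the condition (more than 2 times):
  bag bag: 6
  bag map: 3
  from bag: 3
  map bag: 4
  storm map: 3

bag bag; bag map; from bag; map bag; storm map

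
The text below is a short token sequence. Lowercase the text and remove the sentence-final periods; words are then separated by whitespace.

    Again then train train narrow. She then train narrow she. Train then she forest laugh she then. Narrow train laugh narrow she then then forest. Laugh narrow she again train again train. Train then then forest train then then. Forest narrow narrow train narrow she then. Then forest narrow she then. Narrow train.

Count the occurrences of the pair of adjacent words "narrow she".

Scanning the 52 overlapping bigram windows for "narrow she":
  position 5–6: narrow she
  position 9–10: narrow she
  position 21–22: narrow she
  position 27–28: narrow she
  position 44–45: narrow she
  position 49–50: narrow she

6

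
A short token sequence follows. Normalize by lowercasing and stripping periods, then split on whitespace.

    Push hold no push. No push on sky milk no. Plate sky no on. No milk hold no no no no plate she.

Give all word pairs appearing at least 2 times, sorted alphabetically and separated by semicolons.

Bigram counts meeting the condition (at least 2 times):
  hold no: 2
  no no: 3
  no plate: 2
  no push: 2

hold no; no no; no plate; no push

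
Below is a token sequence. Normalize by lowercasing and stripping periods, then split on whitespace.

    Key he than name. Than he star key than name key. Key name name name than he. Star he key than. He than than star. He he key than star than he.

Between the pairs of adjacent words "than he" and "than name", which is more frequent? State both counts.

"than he" (4 vs 2)

"than he": 4 occurrences
"than name": 2 occurrences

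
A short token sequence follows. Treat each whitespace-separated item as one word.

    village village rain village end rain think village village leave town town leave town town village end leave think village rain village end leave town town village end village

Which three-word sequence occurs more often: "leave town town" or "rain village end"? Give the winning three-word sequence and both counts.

"leave town town" (3 vs 2)

"leave town town": 3 occurrences
"rain village end": 2 occurrences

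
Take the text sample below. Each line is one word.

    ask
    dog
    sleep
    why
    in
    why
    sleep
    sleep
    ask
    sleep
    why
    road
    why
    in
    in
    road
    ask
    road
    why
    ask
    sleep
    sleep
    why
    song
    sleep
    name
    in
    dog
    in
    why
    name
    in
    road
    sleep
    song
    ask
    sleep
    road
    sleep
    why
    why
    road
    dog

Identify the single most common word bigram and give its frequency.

Bigram frequencies (highest first):
  sleep why: 4
  ask sleep: 3
  why in: 2
  in why: 2
  sleep sleep: 2
  why road: 2
  … (23 more, each ≤ 2)

"sleep why", 4 times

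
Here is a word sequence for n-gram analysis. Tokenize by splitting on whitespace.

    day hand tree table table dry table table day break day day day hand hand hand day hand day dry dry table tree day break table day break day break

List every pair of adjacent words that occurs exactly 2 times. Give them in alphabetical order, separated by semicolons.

Bigram counts meeting the condition (exactly 2 times):
  break day: 2
  day day: 2
  dry table: 2
  hand day: 2
  hand hand: 2
  table day: 2
  table table: 2

break day; day day; dry table; hand day; hand hand; table day; table table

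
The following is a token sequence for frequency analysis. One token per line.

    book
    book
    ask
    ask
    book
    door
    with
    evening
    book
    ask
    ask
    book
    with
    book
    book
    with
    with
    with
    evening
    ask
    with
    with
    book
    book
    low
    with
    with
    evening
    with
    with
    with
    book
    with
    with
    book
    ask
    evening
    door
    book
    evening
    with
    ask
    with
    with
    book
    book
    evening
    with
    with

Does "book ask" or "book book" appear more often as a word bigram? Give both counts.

"book ask": 3 occurrences
"book book": 4 occurrences

"book book" (4 vs 3)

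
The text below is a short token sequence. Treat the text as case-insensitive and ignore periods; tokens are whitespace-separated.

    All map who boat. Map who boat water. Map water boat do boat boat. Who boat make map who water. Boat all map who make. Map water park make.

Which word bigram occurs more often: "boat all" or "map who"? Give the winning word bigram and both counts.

"map who" (4 vs 1)

"boat all": 1 occurrence
"map who": 4 occurrences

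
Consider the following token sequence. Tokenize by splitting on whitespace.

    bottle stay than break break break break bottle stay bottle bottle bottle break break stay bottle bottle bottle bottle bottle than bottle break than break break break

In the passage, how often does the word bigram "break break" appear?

6

Scanning the 26 overlapping bigram windows for "break break":
  position 4–5: break break
  position 5–6: break break
  position 6–7: break break
  position 13–14: break break
  position 25–26: break break
  position 26–27: break break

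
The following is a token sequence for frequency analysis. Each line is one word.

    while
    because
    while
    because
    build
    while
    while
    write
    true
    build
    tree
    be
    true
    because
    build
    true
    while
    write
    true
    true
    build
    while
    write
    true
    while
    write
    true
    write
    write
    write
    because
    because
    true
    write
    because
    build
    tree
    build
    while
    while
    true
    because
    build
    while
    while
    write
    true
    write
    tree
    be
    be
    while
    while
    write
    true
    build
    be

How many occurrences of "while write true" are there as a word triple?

6

Scanning the 55 overlapping trigram windows for "while write true":
  position 7–9: while write true
  position 17–19: while write true
  position 22–24: while write true
  position 25–27: while write true
  position 45–47: while write true
  position 53–55: while write true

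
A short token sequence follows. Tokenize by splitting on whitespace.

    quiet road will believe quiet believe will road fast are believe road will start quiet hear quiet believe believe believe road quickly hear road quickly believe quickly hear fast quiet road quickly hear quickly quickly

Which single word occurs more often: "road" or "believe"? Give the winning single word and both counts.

"believe" (7 vs 6)

"road": 6 occurrences
"believe": 7 occurrences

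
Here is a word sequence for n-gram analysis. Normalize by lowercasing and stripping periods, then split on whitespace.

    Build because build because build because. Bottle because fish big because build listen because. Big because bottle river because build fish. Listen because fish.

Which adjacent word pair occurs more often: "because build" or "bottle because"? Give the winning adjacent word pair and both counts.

"because build": 4 occurrences
"bottle because": 1 occurrence

"because build" (4 vs 1)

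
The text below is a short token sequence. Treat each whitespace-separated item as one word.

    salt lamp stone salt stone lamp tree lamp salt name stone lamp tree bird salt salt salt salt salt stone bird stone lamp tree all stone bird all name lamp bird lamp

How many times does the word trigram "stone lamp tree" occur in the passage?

Scanning the 30 overlapping trigram windows for "stone lamp tree":
  position 5–7: stone lamp tree
  position 11–13: stone lamp tree
  position 22–24: stone lamp tree

3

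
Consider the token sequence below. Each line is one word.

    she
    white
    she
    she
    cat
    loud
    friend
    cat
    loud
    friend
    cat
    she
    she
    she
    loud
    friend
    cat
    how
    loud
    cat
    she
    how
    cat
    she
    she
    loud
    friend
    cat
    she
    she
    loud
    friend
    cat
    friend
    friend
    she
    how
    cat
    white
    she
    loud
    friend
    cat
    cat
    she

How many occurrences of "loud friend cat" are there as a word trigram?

Scanning the 43 overlapping trigram windows for "loud friend cat":
  position 6–8: loud friend cat
  position 9–11: loud friend cat
  position 15–17: loud friend cat
  position 26–28: loud friend cat
  position 31–33: loud friend cat
  position 41–43: loud friend cat

6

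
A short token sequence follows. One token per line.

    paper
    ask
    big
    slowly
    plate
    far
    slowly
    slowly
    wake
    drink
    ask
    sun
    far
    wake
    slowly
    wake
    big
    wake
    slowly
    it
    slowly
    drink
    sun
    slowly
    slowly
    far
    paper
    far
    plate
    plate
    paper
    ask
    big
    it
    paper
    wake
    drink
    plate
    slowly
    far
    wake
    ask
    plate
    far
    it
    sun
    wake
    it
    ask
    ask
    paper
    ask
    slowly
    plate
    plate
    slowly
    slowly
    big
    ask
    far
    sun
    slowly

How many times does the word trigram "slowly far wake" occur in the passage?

Scanning the 60 overlapping trigram windows for "slowly far wake":
  position 39–41: slowly far wake

1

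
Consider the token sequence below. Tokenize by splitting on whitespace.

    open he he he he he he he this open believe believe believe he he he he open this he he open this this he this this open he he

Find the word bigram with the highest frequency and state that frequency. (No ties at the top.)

Bigram frequencies (highest first):
  he he: 11
  open he: 2
  he this: 2
  this open: 2
  believe believe: 2
  he open: 2
  … (5 more, each ≤ 2)

"he he", 11 times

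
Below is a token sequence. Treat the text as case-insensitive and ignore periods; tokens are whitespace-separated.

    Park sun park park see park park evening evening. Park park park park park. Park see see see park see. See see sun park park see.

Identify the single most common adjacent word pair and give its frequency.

Bigram frequencies (highest first):
  park park: 8
  park see: 4
  see see: 4
  sun park: 2
  see park: 2
  park sun: 1
  … (4 more, each ≤ 1)

"park park", 8 times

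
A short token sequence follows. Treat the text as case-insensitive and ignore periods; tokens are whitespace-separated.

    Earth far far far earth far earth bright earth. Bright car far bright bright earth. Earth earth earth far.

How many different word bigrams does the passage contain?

10

19 tokens → 18 bigram windows in total.
Repeated bigrams (each contributes count−1 duplicates):
  earth earth: 3
  earth far: 3
  bright earth: 2
  earth bright: 2
  far earth: 2
  far far: 2
8 duplicate windows → 18 − 8 = 10 distinct.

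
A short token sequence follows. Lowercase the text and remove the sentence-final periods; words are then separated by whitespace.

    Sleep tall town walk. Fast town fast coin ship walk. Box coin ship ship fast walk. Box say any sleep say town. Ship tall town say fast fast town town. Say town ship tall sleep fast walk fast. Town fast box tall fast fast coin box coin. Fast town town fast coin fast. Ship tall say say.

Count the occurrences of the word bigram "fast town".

4

Scanning the 56 overlapping bigram windows for "fast town":
  position 5–6: fast town
  position 28–29: fast town
  position 38–39: fast town
  position 48–49: fast town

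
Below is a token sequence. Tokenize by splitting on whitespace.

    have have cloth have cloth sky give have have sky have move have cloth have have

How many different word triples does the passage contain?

16 tokens → 14 trigram windows in total.
Repeated trigrams (each contributes count−1 duplicates):
  have cloth have: 2
1 duplicate windows → 14 − 1 = 13 distinct.

13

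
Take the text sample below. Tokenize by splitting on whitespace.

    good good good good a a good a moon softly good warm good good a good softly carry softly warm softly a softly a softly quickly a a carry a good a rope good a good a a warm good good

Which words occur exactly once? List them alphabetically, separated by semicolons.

Unigram counts meeting the condition (exactly once):
  moon: 1
  quickly: 1
  rope: 1

moon; quickly; rope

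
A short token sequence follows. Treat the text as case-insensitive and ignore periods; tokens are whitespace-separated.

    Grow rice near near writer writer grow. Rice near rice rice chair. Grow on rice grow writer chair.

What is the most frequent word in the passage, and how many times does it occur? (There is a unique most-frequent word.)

"rice", 5 times

Unigram frequencies (highest first):
  rice: 5
  grow: 4
  near: 3
  writer: 3
  chair: 2
  on: 1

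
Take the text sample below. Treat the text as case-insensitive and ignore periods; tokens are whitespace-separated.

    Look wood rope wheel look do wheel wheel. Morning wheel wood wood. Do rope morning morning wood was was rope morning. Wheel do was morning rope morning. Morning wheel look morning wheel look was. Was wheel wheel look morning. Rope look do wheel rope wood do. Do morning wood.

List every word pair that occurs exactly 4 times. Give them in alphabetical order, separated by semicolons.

Bigram counts meeting the condition (exactly 4 times):
  morning wheel: 4
  wheel look: 4

morning wheel; wheel look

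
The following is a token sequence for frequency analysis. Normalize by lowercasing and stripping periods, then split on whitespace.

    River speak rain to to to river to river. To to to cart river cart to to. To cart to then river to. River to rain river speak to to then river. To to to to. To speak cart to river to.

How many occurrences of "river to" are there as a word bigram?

6

Scanning the 41 overlapping bigram windows for "river to":
  position 7–8: river to
  position 9–10: river to
  position 22–23: river to
  position 24–25: river to
  position 32–33: river to
  position 41–42: river to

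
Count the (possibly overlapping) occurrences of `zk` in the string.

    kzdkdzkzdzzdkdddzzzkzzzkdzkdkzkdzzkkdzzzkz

7

Sliding a length-2 window over the 42 characters (41 positions):
  position 6–7: zk
  position 19–20: zk
  position 23–24: zk
  position 26–27: zk
  position 30–31: zk
  position 34–35: zk
  position 40–41: zk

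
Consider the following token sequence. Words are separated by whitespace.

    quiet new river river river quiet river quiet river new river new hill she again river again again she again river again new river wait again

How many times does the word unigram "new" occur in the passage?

Scanning the 26 tokens for "new":
  position 2: new
  position 10: new
  position 12: new
  position 23: new

4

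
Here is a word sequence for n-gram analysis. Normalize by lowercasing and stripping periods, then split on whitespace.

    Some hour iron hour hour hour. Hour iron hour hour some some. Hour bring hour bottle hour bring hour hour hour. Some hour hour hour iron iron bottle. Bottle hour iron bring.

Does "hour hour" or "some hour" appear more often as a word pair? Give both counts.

"hour hour" (8 vs 3)

"hour hour": 8 occurrences
"some hour": 3 occurrences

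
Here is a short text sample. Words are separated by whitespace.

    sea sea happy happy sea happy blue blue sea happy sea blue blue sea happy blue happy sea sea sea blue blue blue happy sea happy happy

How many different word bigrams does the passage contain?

9

27 tokens → 26 bigram windows in total.
Repeated bigrams (each contributes count−1 duplicates):
  sea happy: 5
  blue blue: 4
  happy sea: 4
  sea sea: 3
  blue happy: 2
  blue sea: 2
  happy blue: 2
  happy happy: 2
  … (1 more repeated)
17 duplicate windows → 26 − 17 = 9 distinct.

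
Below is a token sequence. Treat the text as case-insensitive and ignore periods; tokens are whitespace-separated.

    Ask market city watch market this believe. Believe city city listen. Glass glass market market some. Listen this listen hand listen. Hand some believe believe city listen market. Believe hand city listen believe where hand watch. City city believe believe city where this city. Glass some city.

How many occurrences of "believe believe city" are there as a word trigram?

Scanning the 45 overlapping trigram windows for "believe believe city":
  position 7–9: believe believe city
  position 24–26: believe believe city
  position 39–41: believe believe city

3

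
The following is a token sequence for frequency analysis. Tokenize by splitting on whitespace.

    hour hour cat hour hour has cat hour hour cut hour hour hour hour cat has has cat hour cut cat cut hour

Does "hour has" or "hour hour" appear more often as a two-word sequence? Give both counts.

"hour has": 1 occurrence
"hour hour": 6 occurrences

"hour hour" (6 vs 1)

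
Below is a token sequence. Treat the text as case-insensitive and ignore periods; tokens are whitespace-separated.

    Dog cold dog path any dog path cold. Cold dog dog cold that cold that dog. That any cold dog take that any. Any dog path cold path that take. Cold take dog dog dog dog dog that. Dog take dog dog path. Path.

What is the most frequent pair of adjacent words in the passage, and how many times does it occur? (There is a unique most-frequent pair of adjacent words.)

Bigram frequencies (highest first):
  dog dog: 6
  dog path: 4
  cold dog: 3
  dog cold: 2
  any dog: 2
  path cold: 2
  … (18 more, each ≤ 2)

"dog dog", 6 times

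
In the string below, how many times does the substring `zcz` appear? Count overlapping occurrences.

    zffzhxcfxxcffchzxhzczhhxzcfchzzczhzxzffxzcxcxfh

2

Sliding a length-3 window over the 47 characters (45 positions):
  position 19–21: zcz
  position 31–33: zcz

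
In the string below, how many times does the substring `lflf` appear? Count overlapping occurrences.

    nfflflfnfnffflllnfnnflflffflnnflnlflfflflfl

Sliding a length-4 window over the 43 characters (40 positions):
  position 4–7: lflf
  position 22–25: lflf
  position 34–37: lflf
  position 39–42: lflf

4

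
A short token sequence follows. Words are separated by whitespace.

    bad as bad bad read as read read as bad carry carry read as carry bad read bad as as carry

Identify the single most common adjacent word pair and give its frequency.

"read as", 3 times

Bigram frequencies (highest first):
  read as: 3
  bad as: 2
  as bad: 2
  bad read: 2
  as carry: 2
  bad bad: 1
  … (8 more, each ≤ 1)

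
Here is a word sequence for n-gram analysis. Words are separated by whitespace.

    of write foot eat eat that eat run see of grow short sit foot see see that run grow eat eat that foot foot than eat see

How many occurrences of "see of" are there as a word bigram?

Scanning the 26 overlapping bigram windows for "see of":
  position 9–10: see of

1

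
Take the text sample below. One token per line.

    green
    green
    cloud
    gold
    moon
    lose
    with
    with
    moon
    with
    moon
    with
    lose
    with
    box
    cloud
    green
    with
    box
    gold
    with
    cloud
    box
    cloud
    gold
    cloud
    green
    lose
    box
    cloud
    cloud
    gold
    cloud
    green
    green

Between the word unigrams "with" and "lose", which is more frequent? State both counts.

"with": 7 occurrences
"lose": 3 occurrences

"with" (7 vs 3)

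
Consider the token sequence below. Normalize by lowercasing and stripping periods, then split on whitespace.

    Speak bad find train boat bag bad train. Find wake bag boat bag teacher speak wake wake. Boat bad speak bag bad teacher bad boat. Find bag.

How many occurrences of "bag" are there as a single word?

5

Scanning the 27 tokens for "bag":
  position 6: bag
  position 11: bag
  position 13: bag
  position 21: bag
  position 27: bag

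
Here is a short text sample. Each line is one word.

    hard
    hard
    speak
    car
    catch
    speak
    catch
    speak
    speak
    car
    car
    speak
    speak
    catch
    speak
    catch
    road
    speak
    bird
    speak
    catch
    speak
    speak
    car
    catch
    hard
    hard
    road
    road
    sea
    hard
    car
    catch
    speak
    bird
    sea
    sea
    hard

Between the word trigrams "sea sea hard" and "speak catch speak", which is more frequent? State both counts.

"sea sea hard": 1 occurrence
"speak catch speak": 3 occurrences

"speak catch speak" (3 vs 1)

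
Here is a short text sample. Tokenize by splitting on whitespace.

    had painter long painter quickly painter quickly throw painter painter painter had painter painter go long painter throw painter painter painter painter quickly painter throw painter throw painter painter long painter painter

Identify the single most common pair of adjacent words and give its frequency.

Bigram frequencies (highest first):
  painter painter: 8
  throw painter: 4
  long painter: 3
  painter quickly: 3
  painter throw: 3
  had painter: 2
  … (6 more, each ≤ 2)

"painter painter", 8 times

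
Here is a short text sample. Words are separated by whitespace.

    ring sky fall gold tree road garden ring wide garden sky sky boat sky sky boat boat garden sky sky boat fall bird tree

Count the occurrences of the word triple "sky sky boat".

3

Scanning the 22 overlapping trigram windows for "sky sky boat":
  position 11–13: sky sky boat
  position 14–16: sky sky boat
  position 19–21: sky sky boat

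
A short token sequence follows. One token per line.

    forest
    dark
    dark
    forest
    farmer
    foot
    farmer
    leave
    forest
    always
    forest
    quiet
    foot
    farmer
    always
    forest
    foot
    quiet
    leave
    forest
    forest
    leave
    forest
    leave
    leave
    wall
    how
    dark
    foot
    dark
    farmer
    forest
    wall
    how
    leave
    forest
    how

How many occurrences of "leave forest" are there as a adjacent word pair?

4

Scanning the 36 overlapping bigram windows for "leave forest":
  position 8–9: leave forest
  position 19–20: leave forest
  position 22–23: leave forest
  position 35–36: leave forest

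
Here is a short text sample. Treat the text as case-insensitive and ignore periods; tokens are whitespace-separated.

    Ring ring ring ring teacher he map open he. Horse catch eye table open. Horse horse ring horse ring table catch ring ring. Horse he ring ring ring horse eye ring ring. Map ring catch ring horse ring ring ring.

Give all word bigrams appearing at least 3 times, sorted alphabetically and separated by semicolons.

Bigram counts meeting the condition (at least 3 times):
  horse ring: 3
  ring horse: 4
  ring ring: 9

horse ring; ring horse; ring ring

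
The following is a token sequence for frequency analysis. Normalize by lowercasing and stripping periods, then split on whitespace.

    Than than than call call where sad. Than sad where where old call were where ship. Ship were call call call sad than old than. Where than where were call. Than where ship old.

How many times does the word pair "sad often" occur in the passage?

0

Scanning the 33 overlapping bigram windows for "sad often":
  (none found)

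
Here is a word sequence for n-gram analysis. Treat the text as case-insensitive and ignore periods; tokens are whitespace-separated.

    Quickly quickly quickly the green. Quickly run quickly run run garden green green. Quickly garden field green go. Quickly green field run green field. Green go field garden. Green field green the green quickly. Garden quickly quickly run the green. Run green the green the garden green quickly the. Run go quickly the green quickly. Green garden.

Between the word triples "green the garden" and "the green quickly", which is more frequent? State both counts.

"green the garden": 1 occurrence
"the green quickly": 3 occurrences

"the green quickly" (3 vs 1)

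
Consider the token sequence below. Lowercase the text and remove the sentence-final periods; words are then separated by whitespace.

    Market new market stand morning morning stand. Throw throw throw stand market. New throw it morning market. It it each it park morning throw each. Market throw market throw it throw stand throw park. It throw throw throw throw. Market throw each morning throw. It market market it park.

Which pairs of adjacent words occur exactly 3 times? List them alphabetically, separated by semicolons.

Bigram counts meeting the condition (exactly 3 times):
  market throw: 3
  throw it: 3

market throw; throw it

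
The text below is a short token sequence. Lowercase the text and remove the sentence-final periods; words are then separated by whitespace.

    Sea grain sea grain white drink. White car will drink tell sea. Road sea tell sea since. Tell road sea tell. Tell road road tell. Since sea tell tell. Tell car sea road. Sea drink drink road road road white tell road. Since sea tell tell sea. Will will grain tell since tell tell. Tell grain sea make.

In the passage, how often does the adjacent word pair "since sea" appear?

Scanning the 57 overlapping bigram windows for "since sea":
  position 26–27: since sea
  position 43–44: since sea

2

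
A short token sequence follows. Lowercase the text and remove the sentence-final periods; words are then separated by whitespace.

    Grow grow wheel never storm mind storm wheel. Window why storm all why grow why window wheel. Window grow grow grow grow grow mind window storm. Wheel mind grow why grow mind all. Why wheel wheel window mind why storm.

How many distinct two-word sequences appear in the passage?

40 tokens → 39 bigram windows in total.
Repeated bigrams (each contributes count−1 duplicates):
  grow grow: 5
  wheel window: 3
  all why: 2
  grow mind: 2
  grow why: 2
  storm wheel: 2
  why grow: 2
  why storm: 2
12 duplicate windows → 39 − 12 = 27 distinct.

27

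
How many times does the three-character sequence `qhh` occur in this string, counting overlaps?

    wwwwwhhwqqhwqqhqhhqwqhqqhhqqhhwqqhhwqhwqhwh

Sliding a length-3 window over the 43 characters (41 positions):
  position 16–18: qhh
  position 24–26: qhh
  position 28–30: qhh
  position 33–35: qhh

4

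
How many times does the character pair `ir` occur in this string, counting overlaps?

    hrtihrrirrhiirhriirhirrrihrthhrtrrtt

4

Sliding a length-2 window over the 36 characters (35 positions):
  position 8–9: ir
  position 13–14: ir
  position 18–19: ir
  position 21–22: ir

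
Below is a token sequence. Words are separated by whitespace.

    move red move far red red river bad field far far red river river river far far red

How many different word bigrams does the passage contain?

18 tokens → 17 bigram windows in total.
Repeated bigrams (each contributes count−1 duplicates):
  far red: 3
  far far: 2
  red river: 2
  river river: 2
5 duplicate windows → 17 − 5 = 12 distinct.

12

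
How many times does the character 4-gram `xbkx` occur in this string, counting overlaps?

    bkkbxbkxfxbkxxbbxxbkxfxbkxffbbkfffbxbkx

Sliding a length-4 window over the 39 characters (36 positions):
  position 5–8: xbkx
  position 10–13: xbkx
  position 18–21: xbkx
  position 23–26: xbkx
  position 36–39: xbkx

5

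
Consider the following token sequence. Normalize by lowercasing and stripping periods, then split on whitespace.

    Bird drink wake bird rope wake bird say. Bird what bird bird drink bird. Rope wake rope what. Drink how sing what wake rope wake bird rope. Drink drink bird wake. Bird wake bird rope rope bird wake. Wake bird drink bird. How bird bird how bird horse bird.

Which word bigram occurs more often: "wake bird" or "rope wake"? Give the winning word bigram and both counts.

"wake bird" (6 vs 3)

"wake bird": 6 occurrences
"rope wake": 3 occurrences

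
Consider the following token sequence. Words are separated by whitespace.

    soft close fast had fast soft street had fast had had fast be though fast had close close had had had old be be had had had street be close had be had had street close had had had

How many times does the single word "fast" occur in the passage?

Scanning the 39 tokens for "fast":
  position 3: fast
  position 5: fast
  position 9: fast
  position 12: fast
  position 15: fast

5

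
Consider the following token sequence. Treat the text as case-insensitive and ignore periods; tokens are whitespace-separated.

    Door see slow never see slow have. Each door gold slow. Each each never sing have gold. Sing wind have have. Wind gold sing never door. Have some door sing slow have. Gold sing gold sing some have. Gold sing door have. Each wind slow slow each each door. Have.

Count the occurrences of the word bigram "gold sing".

Scanning the 49 overlapping bigram windows for "gold sing":
  position 17–18: gold sing
  position 23–24: gold sing
  position 33–34: gold sing
  position 35–36: gold sing
  position 39–40: gold sing

5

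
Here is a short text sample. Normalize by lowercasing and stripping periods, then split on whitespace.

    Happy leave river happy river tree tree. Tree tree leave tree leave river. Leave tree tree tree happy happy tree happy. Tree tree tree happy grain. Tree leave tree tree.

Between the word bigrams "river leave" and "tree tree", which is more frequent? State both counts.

"tree tree" (8 vs 1)

"river leave": 1 occurrence
"tree tree": 8 occurrences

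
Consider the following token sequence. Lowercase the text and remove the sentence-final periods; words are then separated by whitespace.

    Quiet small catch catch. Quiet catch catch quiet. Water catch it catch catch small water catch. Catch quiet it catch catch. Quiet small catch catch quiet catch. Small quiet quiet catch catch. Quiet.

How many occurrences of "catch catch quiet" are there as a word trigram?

Scanning the 31 overlapping trigram windows for "catch catch quiet":
  position 3–5: catch catch quiet
  position 6–8: catch catch quiet
  position 16–18: catch catch quiet
  position 20–22: catch catch quiet
  position 24–26: catch catch quiet
  position 31–33: catch catch quiet

6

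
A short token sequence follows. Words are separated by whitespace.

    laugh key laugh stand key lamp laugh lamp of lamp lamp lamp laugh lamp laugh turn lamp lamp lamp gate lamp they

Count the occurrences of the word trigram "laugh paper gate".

0

Scanning the 20 overlapping trigram windows for "laugh paper gate":
  (none found)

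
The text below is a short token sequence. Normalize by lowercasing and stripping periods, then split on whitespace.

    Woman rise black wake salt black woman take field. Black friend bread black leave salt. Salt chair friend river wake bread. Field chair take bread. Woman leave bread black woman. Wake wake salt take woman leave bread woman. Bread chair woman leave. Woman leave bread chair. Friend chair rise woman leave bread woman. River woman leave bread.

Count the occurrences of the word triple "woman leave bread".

5

Scanning the 55 overlapping trigram windows for "woman leave bread":
  position 26–28: woman leave bread
  position 35–37: woman leave bread
  position 43–45: woman leave bread
  position 50–52: woman leave bread
  position 55–57: woman leave bread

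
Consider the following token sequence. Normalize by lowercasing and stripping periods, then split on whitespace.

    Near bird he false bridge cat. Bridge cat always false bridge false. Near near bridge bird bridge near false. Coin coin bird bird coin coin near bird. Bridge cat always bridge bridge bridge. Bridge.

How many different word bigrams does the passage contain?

34 tokens → 33 bigram windows in total.
Repeated bigrams (each contributes count−1 duplicates):
  bridge bridge: 3
  bridge cat: 3
  bird bridge: 2
  cat always: 2
  coin coin: 2
  false bridge: 2
  near bird: 2
9 duplicate windows → 33 − 9 = 24 distinct.

24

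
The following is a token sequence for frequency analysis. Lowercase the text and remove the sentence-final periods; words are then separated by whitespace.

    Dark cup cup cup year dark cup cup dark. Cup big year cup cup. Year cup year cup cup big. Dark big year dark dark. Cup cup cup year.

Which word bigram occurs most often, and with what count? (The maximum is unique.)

"cup cup", 7 times

Bigram frequencies (highest first):
  cup cup: 7
  dark cup: 4
  cup year: 4
  year cup: 3
  year dark: 2
  cup big: 2
  … (5 more, each ≤ 2)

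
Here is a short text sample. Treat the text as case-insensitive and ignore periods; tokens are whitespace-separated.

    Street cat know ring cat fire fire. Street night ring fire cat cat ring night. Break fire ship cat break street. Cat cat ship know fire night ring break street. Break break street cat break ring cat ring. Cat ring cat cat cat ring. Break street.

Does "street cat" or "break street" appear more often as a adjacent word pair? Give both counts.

"street cat": 3 occurrences
"break street": 4 occurrences

"break street" (4 vs 3)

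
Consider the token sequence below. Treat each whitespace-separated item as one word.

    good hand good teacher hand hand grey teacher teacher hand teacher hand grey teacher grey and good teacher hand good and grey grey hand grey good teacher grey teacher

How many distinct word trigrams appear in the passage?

29 tokens → 27 trigram windows in total.
Repeated trigrams (each contributes count−1 duplicates):
  good teacher hand: 2
  hand grey teacher: 2
2 duplicate windows → 27 − 2 = 25 distinct.

25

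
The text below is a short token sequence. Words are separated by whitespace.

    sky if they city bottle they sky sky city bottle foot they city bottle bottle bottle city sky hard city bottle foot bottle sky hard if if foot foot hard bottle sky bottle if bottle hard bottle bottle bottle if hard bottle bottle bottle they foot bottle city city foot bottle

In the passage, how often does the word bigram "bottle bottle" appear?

Scanning the 50 overlapping bigram windows for "bottle bottle":
  position 14–15: bottle bottle
  position 15–16: bottle bottle
  position 37–38: bottle bottle
  position 38–39: bottle bottle
  position 42–43: bottle bottle
  position 43–44: bottle bottle

6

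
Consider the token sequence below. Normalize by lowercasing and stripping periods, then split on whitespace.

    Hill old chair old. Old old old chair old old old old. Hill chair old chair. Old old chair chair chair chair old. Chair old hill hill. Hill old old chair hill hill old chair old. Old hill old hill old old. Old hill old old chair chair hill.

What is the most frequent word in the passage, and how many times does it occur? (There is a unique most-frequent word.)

"old", 25 times

Unigram frequencies (highest first):
  old: 25
  chair: 13
  hill: 11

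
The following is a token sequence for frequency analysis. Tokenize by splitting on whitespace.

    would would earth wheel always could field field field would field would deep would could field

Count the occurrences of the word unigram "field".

Scanning the 16 tokens for "field":
  position 7: field
  position 8: field
  position 9: field
  position 11: field
  position 16: field

5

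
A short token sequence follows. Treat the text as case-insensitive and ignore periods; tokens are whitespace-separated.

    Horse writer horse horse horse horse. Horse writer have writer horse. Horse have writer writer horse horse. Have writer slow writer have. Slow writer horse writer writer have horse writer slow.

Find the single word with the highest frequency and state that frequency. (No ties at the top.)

Unigram frequencies (highest first):
  horse: 12
  writer: 11
  have: 5
  slow: 3

"horse", 12 times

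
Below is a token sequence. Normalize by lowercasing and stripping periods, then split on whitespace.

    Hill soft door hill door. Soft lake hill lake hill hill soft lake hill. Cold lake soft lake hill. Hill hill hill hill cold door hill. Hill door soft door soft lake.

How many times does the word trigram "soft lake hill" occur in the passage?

3

Scanning the 30 overlapping trigram windows for "soft lake hill":
  position 6–8: soft lake hill
  position 12–14: soft lake hill
  position 17–19: soft lake hill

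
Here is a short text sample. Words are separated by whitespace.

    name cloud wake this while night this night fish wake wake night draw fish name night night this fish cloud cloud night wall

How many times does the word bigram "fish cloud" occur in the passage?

1

Scanning the 22 overlapping bigram windows for "fish cloud":
  position 19–20: fish cloud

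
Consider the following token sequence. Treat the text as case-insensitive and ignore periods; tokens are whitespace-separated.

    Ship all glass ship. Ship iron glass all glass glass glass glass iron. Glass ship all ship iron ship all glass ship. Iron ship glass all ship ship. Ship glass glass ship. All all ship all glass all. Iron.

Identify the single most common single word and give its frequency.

Unigram frequencies (highest first):
  ship: 13
  glass: 12
  all: 9
  iron: 5

"ship", 13 times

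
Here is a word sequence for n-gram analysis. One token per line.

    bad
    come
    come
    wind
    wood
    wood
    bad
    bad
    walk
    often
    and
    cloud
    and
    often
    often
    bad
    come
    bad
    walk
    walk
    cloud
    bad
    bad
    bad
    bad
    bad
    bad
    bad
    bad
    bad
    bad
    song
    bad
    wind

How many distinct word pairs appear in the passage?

34 tokens → 33 bigram windows in total.
Repeated bigrams (each contributes count−1 duplicates):
  bad bad: 10
  bad come: 2
  bad walk: 2
11 duplicate windows → 33 − 11 = 22 distinct.

22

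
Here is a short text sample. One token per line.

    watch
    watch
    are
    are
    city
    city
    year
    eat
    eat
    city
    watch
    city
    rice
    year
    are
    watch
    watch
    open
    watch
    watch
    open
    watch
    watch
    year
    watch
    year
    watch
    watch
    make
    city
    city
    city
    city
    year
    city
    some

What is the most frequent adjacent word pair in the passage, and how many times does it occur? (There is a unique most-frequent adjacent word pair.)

Bigram frequencies (highest first):
  watch watch: 5
  city city: 4
  city year: 2
  watch open: 2
  open watch: 2
  watch year: 2
  … (17 more, each ≤ 2)

"watch watch", 5 times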